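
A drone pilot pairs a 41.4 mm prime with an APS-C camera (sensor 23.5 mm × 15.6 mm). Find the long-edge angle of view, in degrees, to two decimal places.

31.69°

Angle of view α = 2·arctan(w/2f) with w = 23.5 mm and f = 41.4 mm.
w/2f = 0.28382; arctan(0.28382) ≈ 15.8448°, so α ≈ 31.6896°.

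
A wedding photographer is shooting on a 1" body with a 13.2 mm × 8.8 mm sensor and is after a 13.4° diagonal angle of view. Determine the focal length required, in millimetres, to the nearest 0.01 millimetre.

Sensor diagonal = √(13.2² + 8.8²) = √251.6800 ≈ 15.8644 mm.
From α = 2·arctan(d/2f) we get f = d / (2·tan(α/2)).
With d = 15.8644 mm and α/2 = 6.7°, tan(α/2) ≈ 0.11747, so f ≈ 15.8644 / 0.23495 ≈ 67.5237 mm.

67.52 mm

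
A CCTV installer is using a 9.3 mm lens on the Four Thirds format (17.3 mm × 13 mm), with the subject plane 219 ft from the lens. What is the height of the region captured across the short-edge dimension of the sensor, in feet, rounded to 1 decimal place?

306.1 ft

dₒ: 219 ft × 304.8 mm/ft = 66751.20 mm.
Similar triangles through the lens centre give W/dₒ = h/dᵢ; with 1/f = 1/dₒ + 1/dᵢ this gives W = h·(dₒ − f)/f.
W = 13 mm × (66751.2 − 9.3) / 9.3 = 13 × 7176.5482 ≈ 93295.126 mm = 93295.126/304.8 ft = 306.086 ft.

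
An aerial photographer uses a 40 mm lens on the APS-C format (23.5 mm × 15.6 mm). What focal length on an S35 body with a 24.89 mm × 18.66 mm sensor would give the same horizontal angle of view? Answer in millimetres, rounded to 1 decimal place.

Equal angle of view means equal width/f ratio, so f₂ = f₁ · (width₂/width₁) = 40 × 24.89/23.5.
f₂ = 40 × 1.05915 ≈ 42.366 mm.

42.4 mm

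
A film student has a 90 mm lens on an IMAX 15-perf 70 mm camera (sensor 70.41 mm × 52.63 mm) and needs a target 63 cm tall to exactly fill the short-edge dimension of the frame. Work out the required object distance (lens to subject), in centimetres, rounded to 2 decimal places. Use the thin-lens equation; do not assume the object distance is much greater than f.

W: 63 cm = 630 mm.
Magnification m = h/W = dᵢ/dₒ; combined with 1/f = 1/dₒ + 1/dᵢ this gives dₒ = f·(1 + W/h).
dₒ = 90 mm × (1 + 630/52.63) = 90 × 12.9704 ≈ 1167.332 mm = 116.733 cm.

116.73 cm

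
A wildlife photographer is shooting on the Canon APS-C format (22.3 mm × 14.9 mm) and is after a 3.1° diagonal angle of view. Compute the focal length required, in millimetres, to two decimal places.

Sensor diagonal = √(22.3² + 14.9²) = √719.3000 ≈ 26.8198 mm.
From α = 2·arctan(d/2f) we get f = d / (2·tan(α/2)).
With d = 26.8198 mm and α/2 = 1.55°, tan(α/2) ≈ 0.02706, so f ≈ 26.8198 / 0.05412 ≈ 495.5757 mm.

495.58 mm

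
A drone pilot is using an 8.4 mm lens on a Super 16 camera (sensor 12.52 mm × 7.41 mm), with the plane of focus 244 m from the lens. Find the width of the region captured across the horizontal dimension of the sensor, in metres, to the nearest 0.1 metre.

dₒ: 244 m = 244000 mm.
Similar triangles through the lens centre give W/dₒ = w/dᵢ; with 1/f = 1/dₒ + 1/dᵢ this gives W = w·(dₒ − f)/f.
W = 12.52 mm × (244000 − 8.4) / 8.4 = 12.52 × 29046.6190 ≈ 363663.670 mm = 363.664 m.

363.7 m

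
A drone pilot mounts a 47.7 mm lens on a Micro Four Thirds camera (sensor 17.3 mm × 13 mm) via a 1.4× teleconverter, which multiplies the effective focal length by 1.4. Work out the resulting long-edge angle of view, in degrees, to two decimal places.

14.76°

Effective focal length f = 47.7 × 1.4 = 66.78 mm.
α = 2·arctan(17.3 / (2 × 66.78)) = 2·arctan(0.12953) ≈ 14.7608°.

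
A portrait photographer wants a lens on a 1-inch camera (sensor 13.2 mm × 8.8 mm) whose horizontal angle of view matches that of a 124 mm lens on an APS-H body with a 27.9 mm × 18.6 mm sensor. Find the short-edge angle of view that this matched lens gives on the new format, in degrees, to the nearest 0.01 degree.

8.58°

Equal horizontal AOV ⇒ f₂ = f₁ · 13.2/27.9 = 124 × 0.47312 ≈ 58.6667 mm.
Short-edge AOV on the new format = 2·arctan(8.8 / (2 × 58.6667)) = 2·arctan(0.07500) ≈ 8.5783°.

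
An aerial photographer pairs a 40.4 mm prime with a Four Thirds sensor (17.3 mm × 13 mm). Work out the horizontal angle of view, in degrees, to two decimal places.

24.17°

Angle of view α = 2·arctan(w/2f) with w = 17.3 mm and f = 40.4 mm.
w/2f = 0.21411; arctan(0.21411) ≈ 12.0851°, so α ≈ 24.1701°.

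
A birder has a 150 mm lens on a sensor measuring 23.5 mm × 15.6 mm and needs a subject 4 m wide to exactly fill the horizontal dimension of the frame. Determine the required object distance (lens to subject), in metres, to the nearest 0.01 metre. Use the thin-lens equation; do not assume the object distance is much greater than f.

25.68 m

W: 4 m = 4000 mm.
Magnification m = w/W = dᵢ/dₒ; combined with 1/f = 1/dₒ + 1/dᵢ this gives dₒ = f·(1 + W/w).
dₒ = 150 mm × (1 + 4000/23.5) = 150 × 171.2128 ≈ 25681.915 mm = 25.6819 m.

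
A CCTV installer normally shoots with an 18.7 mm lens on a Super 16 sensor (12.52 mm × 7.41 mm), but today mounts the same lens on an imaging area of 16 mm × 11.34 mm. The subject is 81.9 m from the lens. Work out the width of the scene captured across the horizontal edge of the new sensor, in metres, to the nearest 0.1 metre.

The focal length stays 18.7 mm; the relevant sensor dimension is now w = 16 mm. Object distance dₒ = 81.9 m = 81900 mm.
Thin-lens field width W = w·(dₒ − f)/f = 16 × (81900 − 18.7)/18.7 ≈ 70058.866 mm = 70.0589 m.

70.1 m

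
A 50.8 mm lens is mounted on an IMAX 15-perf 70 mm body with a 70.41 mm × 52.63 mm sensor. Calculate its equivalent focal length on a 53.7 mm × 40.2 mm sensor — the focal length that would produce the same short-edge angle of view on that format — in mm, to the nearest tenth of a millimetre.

38.8 mm

Equal angle of view means equal height/f ratio, so f₂ = f₁ · (height₂/height₁) = 50.8 × 40.2/52.63.
f₂ = 50.8 × 0.76382 ≈ 38.802 mm.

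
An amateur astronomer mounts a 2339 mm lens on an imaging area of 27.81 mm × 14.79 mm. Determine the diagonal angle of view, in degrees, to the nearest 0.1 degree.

0.8°

Sensor diagonal = √(27.81² + 14.79²) = √992.1402 ≈ 31.4983 mm.
Angle of view α = 2·arctan(d/2f) with d = 31.4983 mm and f = 2339 mm.
d/2f = 0.00673; arctan(0.00673) ≈ 0.3858°, so α ≈ 0.7716°.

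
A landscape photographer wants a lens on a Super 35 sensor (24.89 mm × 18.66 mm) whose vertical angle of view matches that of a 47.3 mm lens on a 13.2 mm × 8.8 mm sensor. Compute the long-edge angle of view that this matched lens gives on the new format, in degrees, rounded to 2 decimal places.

14.15°

Equal vertical AOV ⇒ f₂ = f₁ · 18.66/8.8 = 47.3 × 2.12045 ≈ 100.2975 mm.
Long-edge AOV on the new format = 2·arctan(24.89 / (2 × 100.2975)) = 2·arctan(0.12408) ≈ 14.1463°.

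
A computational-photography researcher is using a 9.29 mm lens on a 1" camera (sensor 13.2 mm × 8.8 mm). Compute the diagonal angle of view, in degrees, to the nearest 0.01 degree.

80.98°

Sensor diagonal = √(13.2² + 8.8²) = √251.6800 ≈ 15.8644 mm.
Angle of view α = 2·arctan(d/2f) with d = 15.8644 mm and f = 9.29 mm.
d/2f = 0.85384; arctan(0.85384) ≈ 40.4922°, so α ≈ 80.9843°.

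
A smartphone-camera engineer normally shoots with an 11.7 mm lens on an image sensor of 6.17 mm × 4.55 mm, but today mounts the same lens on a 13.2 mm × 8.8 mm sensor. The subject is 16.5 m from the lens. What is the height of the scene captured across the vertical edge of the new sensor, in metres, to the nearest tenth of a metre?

The focal length stays 11.7 mm; the relevant sensor dimension is now h = 8.8 mm. Object distance dₒ = 16.5 m = 16500 mm.
Thin-lens field height W = h·(dₒ − f)/f = 8.8 × (16500 − 11.7)/11.7 ≈ 12401.456 mm = 12.4015 m.

12.4 m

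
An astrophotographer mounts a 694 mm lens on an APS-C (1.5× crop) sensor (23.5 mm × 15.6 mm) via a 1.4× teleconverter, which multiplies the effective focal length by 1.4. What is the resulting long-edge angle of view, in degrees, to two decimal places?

1.39°

Effective focal length f = 694 × 1.4 = 971.6 mm.
α = 2·arctan(23.5 / (2 × 971.6)) = 2·arctan(0.01209) ≈ 1.3857°.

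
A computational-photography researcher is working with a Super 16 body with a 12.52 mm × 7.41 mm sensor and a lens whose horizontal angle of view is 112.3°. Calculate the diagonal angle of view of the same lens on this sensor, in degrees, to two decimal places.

From the horizontal AOV: f = 12.52 / (2·tan(56.15°)) = 12.52 / 2.98193 ≈ 4.1986 mm.
Sensor diagonal = √(12.52² + 7.41²) = √211.6585 ≈ 14.5485 mm.
Diagonal AOV = 2·arctan(14.5485 / (2 × 4.1986)) = 2·arctan(1.73253) ≈ 120.0138°.

120.01°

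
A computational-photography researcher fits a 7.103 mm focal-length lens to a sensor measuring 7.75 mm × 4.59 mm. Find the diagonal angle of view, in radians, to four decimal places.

1.1302 rad

Sensor diagonal = √(7.75² + 4.59²) = √81.1306 ≈ 9.0073 mm.
Angle of view α = 2·arctan(d/2f) with d = 9.0073 mm and f = 7.103 mm.
d/2f = 0.63405; arctan(0.63405) ≈ 0.5651 rad, so α ≈ 1.1302 rad.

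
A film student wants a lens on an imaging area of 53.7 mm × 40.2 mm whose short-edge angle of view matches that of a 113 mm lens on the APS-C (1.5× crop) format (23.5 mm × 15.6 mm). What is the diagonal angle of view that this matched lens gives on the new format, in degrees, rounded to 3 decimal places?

13.141°

Equal short-edge AOV ⇒ f₂ = f₁ · 40.2/15.6 = 113 × 2.57692 ≈ 291.1923 mm.
Sensor diagonal = √(53.7² + 40.2²) = √4499.7300 ≈ 67.0800 mm.
Diagonal AOV on the new format = 2·arctan(67.0800 / (2 × 291.1923)) = 2·arctan(0.11518) ≈ 13.1409°.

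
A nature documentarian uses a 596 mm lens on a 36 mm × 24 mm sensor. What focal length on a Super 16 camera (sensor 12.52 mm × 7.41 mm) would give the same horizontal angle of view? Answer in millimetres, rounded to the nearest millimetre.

Equal angle of view means equal width/f ratio, so f₂ = f₁ · (width₂/width₁) = 596 × 12.52/36.
f₂ = 596 × 0.34778 ≈ 207.276 mm.

207 mm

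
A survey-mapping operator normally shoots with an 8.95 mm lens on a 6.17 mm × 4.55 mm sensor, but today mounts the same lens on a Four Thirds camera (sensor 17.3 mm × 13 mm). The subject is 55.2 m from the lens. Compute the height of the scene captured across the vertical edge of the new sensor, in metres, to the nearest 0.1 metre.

The focal length stays 8.95 mm; the relevant sensor dimension is now h = 13 mm. Object distance dₒ = 55.2 m = 55200 mm.
Thin-lens field height W = h·(dₒ − f)/f = 13 × (55200 − 8.95)/8.95 ≈ 80165.771 mm = 80.1658 m.

80.2 m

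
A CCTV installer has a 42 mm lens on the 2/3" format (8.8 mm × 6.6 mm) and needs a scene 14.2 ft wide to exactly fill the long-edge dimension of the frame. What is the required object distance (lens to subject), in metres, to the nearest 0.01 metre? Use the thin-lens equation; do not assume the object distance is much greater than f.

W: 14.2 ft × 304.8 mm/ft = 4328.16 mm.
Magnification m = w/W = dᵢ/dₒ; combined with 1/f = 1/dₒ + 1/dᵢ this gives dₒ = f·(1 + W/w).
dₒ = 42 mm × (1 + 4328.16/8.8) = 42 × 492.8363 ≈ 20699.127 mm = 20.6991 m.

20.70 m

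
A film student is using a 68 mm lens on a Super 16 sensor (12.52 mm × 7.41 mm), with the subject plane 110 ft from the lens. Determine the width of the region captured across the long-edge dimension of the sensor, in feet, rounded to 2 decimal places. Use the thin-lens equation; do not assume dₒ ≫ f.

20.21 ft

dₒ: 110 ft × 304.8 mm/ft = 33528.00 mm.
Similar triangles through the lens centre give W/dₒ = w/dᵢ; with 1/f = 1/dₒ + 1/dᵢ this gives W = w·(dₒ − f)/f.
W = 12.52 mm × (33528 − 68) / 68 = 12.52 × 492.0588 ≈ 6160.576 mm = 6160.576/304.8 ft = 20.2119 ft.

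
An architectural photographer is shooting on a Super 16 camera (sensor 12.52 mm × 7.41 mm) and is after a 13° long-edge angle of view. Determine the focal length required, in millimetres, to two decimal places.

From α = 2·arctan(w/2f) we get f = w / (2·tan(α/2)).
With w = 12.52 mm and α/2 = 6.5°, tan(α/2) ≈ 0.11394, so f ≈ 12.52 / 0.22787 ≈ 54.9433 mm.

54.94 mm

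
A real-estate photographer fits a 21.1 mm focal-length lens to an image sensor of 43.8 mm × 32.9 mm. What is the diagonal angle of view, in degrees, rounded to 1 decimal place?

104.8°

Sensor diagonal = √(43.8² + 32.9²) = √3000.8500 ≈ 54.7800 mm.
Angle of view α = 2·arctan(d/2f) with d = 54.7800 mm and f = 21.1 mm.
d/2f = 1.29810; arctan(1.29810) ≈ 52.3910°, so α ≈ 104.7820°.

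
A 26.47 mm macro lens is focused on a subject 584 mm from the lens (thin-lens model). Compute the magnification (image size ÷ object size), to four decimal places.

0.0475×

Thin lens: 1/f = 1/dₒ + 1/dᵢ → 1/dᵢ = 1/26.47 − 1/584 = 0.0360663 mm⁻¹, so dᵢ ≈ 27.7267 mm.
Magnification m = dᵢ/dₒ = 27.7267/584 ≈ 0.04748.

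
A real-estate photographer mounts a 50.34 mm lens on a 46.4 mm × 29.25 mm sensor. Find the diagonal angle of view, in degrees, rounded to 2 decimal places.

57.16°

Sensor diagonal = √(46.4² + 29.25²) = √3008.5225 ≈ 54.8500 mm.
Angle of view α = 2·arctan(d/2f) with d = 54.8500 mm and f = 50.34 mm.
d/2f = 0.54480; arctan(0.54480) ≈ 28.5813°, so α ≈ 57.1627°.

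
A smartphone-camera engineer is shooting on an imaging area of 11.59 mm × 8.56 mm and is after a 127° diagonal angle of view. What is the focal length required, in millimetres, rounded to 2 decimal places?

Sensor diagonal = √(11.59² + 8.56²) = √207.6017 ≈ 14.4084 mm.
From α = 2·arctan(d/2f) we get f = d / (2·tan(α/2)).
With d = 14.4084 mm and α/2 = 63.5°, tan(α/2) ≈ 2.00569, so f ≈ 14.4084 / 4.01138 ≈ 3.5919 mm.

3.59 mm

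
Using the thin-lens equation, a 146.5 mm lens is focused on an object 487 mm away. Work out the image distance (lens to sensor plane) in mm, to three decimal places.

209.532 mm

1/dᵢ = 1/f − 1/dₒ = 1/146.5 − 1/487 = 0.0047726 mm⁻¹.
dᵢ = 1/0.0047726 ≈ 209.5316 mm.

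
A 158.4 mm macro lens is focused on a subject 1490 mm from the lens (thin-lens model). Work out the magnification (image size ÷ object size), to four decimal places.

Thin lens: 1/f = 1/dₒ + 1/dᵢ → 1/dᵢ = 1/158.4 − 1/1490 = 0.0056420 mm⁻¹, so dᵢ ≈ 177.2424 mm.
Magnification m = dᵢ/dₒ = 177.2424/1490 ≈ 0.11895.

0.1190×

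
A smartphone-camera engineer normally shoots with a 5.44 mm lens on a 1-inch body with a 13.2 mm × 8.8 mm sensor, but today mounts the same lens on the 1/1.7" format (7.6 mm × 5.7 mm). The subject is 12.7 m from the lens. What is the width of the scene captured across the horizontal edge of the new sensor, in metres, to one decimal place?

The focal length stays 5.44 mm; the relevant sensor dimension is now w = 7.6 mm. Object distance dₒ = 12.7 m = 12700 mm.
Thin-lens field width W = w·(dₒ − f)/f = 7.6 × (12700 − 5.44)/5.44 ≈ 17735.047 mm = 17.735 m.

17.7 m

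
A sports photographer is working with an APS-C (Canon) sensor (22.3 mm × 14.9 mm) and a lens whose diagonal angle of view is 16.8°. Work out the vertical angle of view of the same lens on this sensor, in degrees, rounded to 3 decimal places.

Sensor diagonal = √(22.3² + 14.9²) = √719.3000 ≈ 26.8198 mm.
From the diagonal AOV: f = 26.8198 / (2·tan(8.4°)) = 26.8198 / 0.29533 ≈ 90.8116 mm.
Vertical AOV = 2·arctan(14.9 / (2 × 90.8116)) = 2·arctan(0.08204) ≈ 9.3799°.

9.380°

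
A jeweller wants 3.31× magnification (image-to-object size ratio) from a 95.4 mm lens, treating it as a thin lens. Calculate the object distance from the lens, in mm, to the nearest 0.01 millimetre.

124.22 mm

With m = dᵢ/dₒ and 1/f = 1/dₒ + 1/dᵢ, substituting dᵢ = m·dₒ gives 1/f = (1 + 1/m)/dₒ, hence dₒ = f·(1 + 1/m).
dₒ = 95.4 × (1 + 1/3.31) = 95.4 × 1.30211 ≈ 124.222 mm.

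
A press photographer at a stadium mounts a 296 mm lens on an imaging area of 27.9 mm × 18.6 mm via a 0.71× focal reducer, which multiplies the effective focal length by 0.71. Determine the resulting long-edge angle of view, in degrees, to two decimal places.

7.60°

Effective focal length f = 296 × 0.71 = 210.16 mm.
α = 2·arctan(27.9 / (2 × 210.16)) = 2·arctan(0.06638) ≈ 7.5952°.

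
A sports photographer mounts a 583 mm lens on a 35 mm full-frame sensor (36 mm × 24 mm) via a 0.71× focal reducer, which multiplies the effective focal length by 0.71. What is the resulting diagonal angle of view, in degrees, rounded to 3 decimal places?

Effective focal length f = 583 × 0.71 = 413.93 mm.
Sensor diagonal = √(36² + 24²) = √1872.0000 ≈ 43.2666 mm.
α = 2·arctan(43.267 / (2 × 413.93)) = 2·arctan(0.05226) ≈ 5.9835°.

5.983°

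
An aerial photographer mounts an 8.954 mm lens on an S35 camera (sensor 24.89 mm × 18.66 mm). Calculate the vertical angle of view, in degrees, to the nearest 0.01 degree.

92.36°

Angle of view α = 2·arctan(h/2f) with h = 18.66 mm and f = 8.954 mm.
h/2f = 1.04199; arctan(1.04199) ≈ 46.1781°, so α ≈ 92.3562°.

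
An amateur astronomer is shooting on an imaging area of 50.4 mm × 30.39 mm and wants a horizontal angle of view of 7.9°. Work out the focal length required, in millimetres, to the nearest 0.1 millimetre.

From α = 2·arctan(w/2f) we get f = w / (2·tan(α/2)).
With w = 50.4 mm and α/2 = 3.95°, tan(α/2) ≈ 0.06905, so f ≈ 50.4 / 0.13810 ≈ 364.9533 mm.

365.0 mm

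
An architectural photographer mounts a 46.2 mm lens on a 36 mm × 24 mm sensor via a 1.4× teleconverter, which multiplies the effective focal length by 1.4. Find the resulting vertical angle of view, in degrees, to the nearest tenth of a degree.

Effective focal length f = 46.2 × 1.4 = 64.68 mm.
α = 2·arctan(24 / (2 × 64.68)) = 2·arctan(0.18553) ≈ 21.0210°.

21.0°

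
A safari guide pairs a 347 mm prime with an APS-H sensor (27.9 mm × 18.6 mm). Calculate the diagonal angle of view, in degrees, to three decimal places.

Sensor diagonal = √(27.9² + 18.6²) = √1124.3700 ≈ 33.5316 mm.
Angle of view α = 2·arctan(d/2f) with d = 33.5316 mm and f = 347 mm.
d/2f = 0.04832; arctan(0.04832) ≈ 2.7662°, so α ≈ 5.5324°.

5.532°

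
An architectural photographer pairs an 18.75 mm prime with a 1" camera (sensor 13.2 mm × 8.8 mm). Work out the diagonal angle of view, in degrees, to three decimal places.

Sensor diagonal = √(13.2² + 8.8²) = √251.6800 ≈ 15.8644 mm.
Angle of view α = 2·arctan(d/2f) with d = 15.8644 mm and f = 18.75 mm.
d/2f = 0.42305; arctan(0.42305) ≈ 22.9309°, so α ≈ 45.8617°.

45.862°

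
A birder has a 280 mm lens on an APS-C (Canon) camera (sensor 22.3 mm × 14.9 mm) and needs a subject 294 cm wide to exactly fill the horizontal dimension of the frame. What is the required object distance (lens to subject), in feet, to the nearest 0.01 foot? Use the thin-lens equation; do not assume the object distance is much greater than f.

W: 294 cm = 2940 mm.
Magnification m = w/W = dᵢ/dₒ; combined with 1/f = 1/dₒ + 1/dᵢ this gives dₒ = f·(1 + W/w).
dₒ = 280 mm × (1 + 2940/22.3) = 280 × 132.8386 ≈ 37194.798 mm = 37194.798/304.8 ft = 122.03 ft.

122.03 ft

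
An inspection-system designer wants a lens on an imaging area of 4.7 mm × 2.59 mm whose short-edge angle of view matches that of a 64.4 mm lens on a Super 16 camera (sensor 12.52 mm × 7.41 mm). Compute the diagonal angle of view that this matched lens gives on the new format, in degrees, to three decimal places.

13.595°

Equal short-edge AOV ⇒ f₂ = f₁ · 2.59/7.41 = 64.4 × 0.34953 ≈ 22.5096 mm.
Sensor diagonal = √(4.7² + 2.59²) = √28.7981 ≈ 5.3664 mm.
Diagonal AOV on the new format = 2·arctan(5.3664 / (2 × 22.5096)) = 2·arctan(0.11920) ≈ 13.5954°.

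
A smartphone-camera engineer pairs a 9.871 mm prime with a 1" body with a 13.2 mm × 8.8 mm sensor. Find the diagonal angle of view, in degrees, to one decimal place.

Sensor diagonal = √(13.2² + 8.8²) = √251.6800 ≈ 15.8644 mm.
Angle of view α = 2·arctan(d/2f) with d = 15.8644 mm and f = 9.871 mm.
d/2f = 0.80359; arctan(0.80359) ≈ 38.7849°, so α ≈ 77.5699°.

77.6°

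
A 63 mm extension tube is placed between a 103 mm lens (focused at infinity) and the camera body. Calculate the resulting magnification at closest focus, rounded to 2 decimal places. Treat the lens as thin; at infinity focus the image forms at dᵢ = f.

The tube moves the image plane from f to f + e, so dᵢ = 103 + 63 = 166 mm. Focus is achieved when 1/f = 1/dₒ + 1/dᵢ, giving dₒ = 1/(1/f − 1/(f+e)).
Magnification m = dᵢ/dₒ = (f+e)·(1/f − 1/(f+e)) = e/f = 63/103 ≈ 0.6117.

0.61×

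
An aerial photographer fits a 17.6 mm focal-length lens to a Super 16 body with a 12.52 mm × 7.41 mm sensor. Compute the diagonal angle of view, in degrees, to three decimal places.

44.912°

Sensor diagonal = √(12.52² + 7.41²) = √211.6585 ≈ 14.5485 mm.
Angle of view α = 2·arctan(d/2f) with d = 14.5485 mm and f = 17.6 mm.
d/2f = 0.41331; arctan(0.41331) ≈ 22.4558°, so α ≈ 44.9115°.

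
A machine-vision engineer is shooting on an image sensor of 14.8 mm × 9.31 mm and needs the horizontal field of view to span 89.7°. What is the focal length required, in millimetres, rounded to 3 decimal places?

7.439 mm

From α = 2·arctan(w/2f) we get f = w / (2·tan(α/2)).
With w = 14.8 mm and α/2 = 44.85°, tan(α/2) ≈ 0.99478, so f ≈ 14.8 / 1.98956 ≈ 7.4388 mm.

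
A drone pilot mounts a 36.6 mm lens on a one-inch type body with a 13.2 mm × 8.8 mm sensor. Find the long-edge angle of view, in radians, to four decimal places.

0.3568 rad

Angle of view α = 2·arctan(w/2f) with w = 13.2 mm and f = 36.6 mm.
w/2f = 0.18033; arctan(0.18033) ≈ 0.1784 rad, so α ≈ 0.3568 rad.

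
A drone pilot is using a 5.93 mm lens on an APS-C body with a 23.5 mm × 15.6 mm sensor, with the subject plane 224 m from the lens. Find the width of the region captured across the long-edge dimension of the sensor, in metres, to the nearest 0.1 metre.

dₒ: 224 m = 224000 mm.
Similar triangles through the lens centre give W/dₒ = w/dᵢ; with 1/f = 1/dₒ + 1/dᵢ this gives W = w·(dₒ − f)/f.
W = 23.5 mm × (224000 − 5.93) / 5.93 = 23.5 × 37773.0304 ≈ 887666.213 mm = 887.666 m.

887.7 m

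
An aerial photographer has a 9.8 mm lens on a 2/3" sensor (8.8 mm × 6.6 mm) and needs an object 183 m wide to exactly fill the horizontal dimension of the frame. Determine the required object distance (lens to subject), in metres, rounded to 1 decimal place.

203.8 m

W: 183 m = 183000 mm.
Magnification m = w/W = dᵢ/dₒ; combined with 1/f = 1/dₒ + 1/dᵢ this gives dₒ = f·(1 + W/w).
dₒ = 9.8 mm × (1 + 183000/8.8) = 9.8 × 20796.4545 ≈ 203805.255 mm = 203.805 m.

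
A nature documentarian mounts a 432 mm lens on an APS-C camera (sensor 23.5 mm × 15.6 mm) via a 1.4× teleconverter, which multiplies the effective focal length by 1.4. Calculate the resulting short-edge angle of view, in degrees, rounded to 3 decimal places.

Effective focal length f = 432 × 1.4 = 604.8 mm.
α = 2·arctan(15.6 / (2 × 604.8)) = 2·arctan(0.01290) ≈ 1.4778°.

1.478°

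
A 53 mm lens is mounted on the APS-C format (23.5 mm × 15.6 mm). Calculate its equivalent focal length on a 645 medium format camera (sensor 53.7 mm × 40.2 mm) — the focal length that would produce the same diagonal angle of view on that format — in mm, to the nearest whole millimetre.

Sensor diagonal = √(23.5² + 15.6²) = √795.6100 ≈ 28.2066 mm.
Sensor diagonal = √(53.7² + 40.2²) = √4499.7300 ≈ 67.0800 mm.
Equal angle of view means equal diagonal/f ratio, so f₂ = f₁ · (diagonal₂/diagonal₁) = 53 × 67.0800/28.2066.
f₂ = 53 × 2.37817 ≈ 126.043 mm.

126 mm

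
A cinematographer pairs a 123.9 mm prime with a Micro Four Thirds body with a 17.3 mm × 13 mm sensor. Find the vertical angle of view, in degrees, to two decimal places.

Angle of view α = 2·arctan(h/2f) with h = 13 mm and f = 123.9 mm.
h/2f = 0.05246; arctan(0.05246) ≈ 3.0031°, so α ≈ 6.0062°.

6.01°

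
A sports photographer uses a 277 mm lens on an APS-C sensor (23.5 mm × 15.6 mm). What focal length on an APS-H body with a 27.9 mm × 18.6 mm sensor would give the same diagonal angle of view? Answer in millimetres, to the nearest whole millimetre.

Sensor diagonal = √(23.5² + 15.6²) = √795.6100 ≈ 28.2066 mm.
Sensor diagonal = √(27.9² + 18.6²) = √1124.3700 ≈ 33.5316 mm.
Equal angle of view means equal diagonal/f ratio, so f₂ = f₁ · (diagonal₂/diagonal₁) = 277 × 33.5316/28.2066.
f₂ = 277 × 1.18879 ≈ 329.294 mm.

329 mm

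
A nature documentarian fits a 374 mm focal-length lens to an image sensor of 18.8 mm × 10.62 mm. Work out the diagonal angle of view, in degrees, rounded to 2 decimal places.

Sensor diagonal = √(18.8² + 10.62²) = √466.2244 ≈ 21.5922 mm.
Angle of view α = 2·arctan(d/2f) with d = 21.5922 mm and f = 374 mm.
d/2f = 0.02887; arctan(0.02887) ≈ 1.6535°, so α ≈ 3.3070°.

3.31°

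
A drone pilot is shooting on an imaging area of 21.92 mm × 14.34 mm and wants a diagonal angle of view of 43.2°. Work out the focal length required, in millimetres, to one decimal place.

33.1 mm

Sensor diagonal = √(21.92² + 14.34²) = √686.1220 ≈ 26.1939 mm.
From α = 2·arctan(d/2f) we get f = d / (2·tan(α/2)).
With d = 26.1939 mm and α/2 = 21.6°, tan(α/2) ≈ 0.39593, so f ≈ 26.1939 / 0.79186 ≈ 33.0792 mm.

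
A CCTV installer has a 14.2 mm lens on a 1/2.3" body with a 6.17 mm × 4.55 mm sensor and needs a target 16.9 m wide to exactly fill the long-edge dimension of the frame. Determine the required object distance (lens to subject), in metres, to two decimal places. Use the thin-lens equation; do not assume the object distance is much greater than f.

38.91 m

W: 16.9 m = 16900 mm.
Magnification m = w/W = dᵢ/dₒ; combined with 1/f = 1/dₒ + 1/dᵢ this gives dₒ = f·(1 + W/w).
dₒ = 14.2 mm × (1 + 16900/6.17) = 14.2 × 2740.0600 ≈ 38908.852 mm = 38.9089 m.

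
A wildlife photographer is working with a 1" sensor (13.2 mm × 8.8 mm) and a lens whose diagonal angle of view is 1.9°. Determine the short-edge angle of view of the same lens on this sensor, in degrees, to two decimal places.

Sensor diagonal = √(13.2² + 8.8²) = √251.6800 ≈ 15.8644 mm.
From the diagonal AOV: f = 15.8644 / (2·tan(0.95°)) = 15.8644 / 0.03316 ≈ 478.3586 mm.
Short-edge AOV = 2·arctan(8.8 / (2 × 478.3586)) = 2·arctan(0.00920) ≈ 1.0540°.

1.05°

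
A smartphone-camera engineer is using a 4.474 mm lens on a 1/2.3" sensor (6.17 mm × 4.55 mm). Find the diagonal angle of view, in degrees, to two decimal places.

81.18°

Sensor diagonal = √(6.17² + 4.55²) = √58.7714 ≈ 7.6663 mm.
Angle of view α = 2·arctan(d/2f) with d = 7.6663 mm and f = 4.474 mm.
d/2f = 0.85676; arctan(0.85676) ≈ 40.5885°, so α ≈ 81.1770°.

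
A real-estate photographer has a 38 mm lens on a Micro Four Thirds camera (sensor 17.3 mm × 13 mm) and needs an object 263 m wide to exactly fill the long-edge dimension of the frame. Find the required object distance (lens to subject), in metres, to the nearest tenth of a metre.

577.7 m

W: 263 m = 263000 mm.
Magnification m = w/W = dᵢ/dₒ; combined with 1/f = 1/dₒ + 1/dᵢ this gives dₒ = f·(1 + W/w).
dₒ = 38 mm × (1 + 263000/17.3) = 38 × 15203.3121 ≈ 577725.861 mm = 577.726 m.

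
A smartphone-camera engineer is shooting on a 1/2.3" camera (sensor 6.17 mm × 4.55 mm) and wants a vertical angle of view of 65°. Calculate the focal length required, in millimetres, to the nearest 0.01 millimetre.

From α = 2·arctan(h/2f) we get f = h / (2·tan(α/2)).
With h = 4.55 mm and α/2 = 32.5°, tan(α/2) ≈ 0.63707, so f ≈ 4.55 / 1.27414 ≈ 3.5710 mm.

3.57 mm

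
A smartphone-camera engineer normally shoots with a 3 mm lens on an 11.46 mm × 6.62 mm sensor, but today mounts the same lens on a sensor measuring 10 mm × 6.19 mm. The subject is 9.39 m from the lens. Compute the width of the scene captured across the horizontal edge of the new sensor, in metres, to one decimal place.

The focal length stays 3 mm; the relevant sensor dimension is now w = 10 mm. Object distance dₒ = 9.39 m = 9390 mm.
Thin-lens field width W = w·(dₒ − f)/f = 10 × (9390 − 3)/3 ≈ 31290.000 mm = 31.29 m.

31.3 m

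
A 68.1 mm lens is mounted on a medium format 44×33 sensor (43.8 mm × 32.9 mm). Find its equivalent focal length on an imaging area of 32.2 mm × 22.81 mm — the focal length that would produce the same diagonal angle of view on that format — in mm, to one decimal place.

49.1 mm

Sensor diagonal = √(43.8² + 32.9²) = √3000.8500 ≈ 54.7800 mm.
Sensor diagonal = √(32.2² + 22.81²) = √1557.1361 ≈ 39.4606 mm.
Equal angle of view means equal diagonal/f ratio, so f₂ = f₁ · (diagonal₂/diagonal₁) = 68.1 × 39.4606/54.7800.
f₂ = 68.1 × 0.72035 ≈ 49.056 mm.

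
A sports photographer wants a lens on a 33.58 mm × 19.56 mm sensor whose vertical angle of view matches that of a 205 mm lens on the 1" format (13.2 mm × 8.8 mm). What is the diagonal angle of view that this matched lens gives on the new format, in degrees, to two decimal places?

4.88°

Equal vertical AOV ⇒ f₂ = f₁ · 19.56/8.8 = 205 × 2.22273 ≈ 455.6591 mm.
Sensor diagonal = √(33.58² + 19.56²) = √1510.2100 ≈ 38.8614 mm.
Diagonal AOV on the new format = 2·arctan(38.8614 / (2 × 455.6591)) = 2·arctan(0.04264) ≈ 4.8836°.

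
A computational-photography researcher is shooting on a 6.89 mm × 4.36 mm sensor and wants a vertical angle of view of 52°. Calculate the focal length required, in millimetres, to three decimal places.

From α = 2·arctan(h/2f) we get f = h / (2·tan(α/2)).
With h = 4.36 mm and α/2 = 26°, tan(α/2) ≈ 0.48773, so f ≈ 4.36 / 0.97547 ≈ 4.4697 mm.

4.470 mm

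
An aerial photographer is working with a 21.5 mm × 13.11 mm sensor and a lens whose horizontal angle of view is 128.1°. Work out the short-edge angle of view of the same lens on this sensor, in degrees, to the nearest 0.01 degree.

102.81°

From the horizontal AOV: f = 21.5 / (2·tan(64.05°)) = 21.5 / 4.10971 ≈ 5.2315 mm.
Short-edge AOV = 2·arctan(13.11 / (2 × 5.2315)) = 2·arctan(1.25298) ≈ 102.8136°.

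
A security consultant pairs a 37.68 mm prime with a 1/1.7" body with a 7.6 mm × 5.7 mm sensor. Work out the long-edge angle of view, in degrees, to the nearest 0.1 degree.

Angle of view α = 2·arctan(w/2f) with w = 7.6 mm and f = 37.68 mm.
w/2f = 0.10085; arctan(0.10085) ≈ 5.7588°, so α ≈ 11.5175°.

11.5°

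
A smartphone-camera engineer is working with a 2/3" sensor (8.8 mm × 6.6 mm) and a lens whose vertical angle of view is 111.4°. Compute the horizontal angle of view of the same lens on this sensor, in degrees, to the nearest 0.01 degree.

From the vertical AOV: f = 6.6 / (2·tan(55.7°)) = 6.6 / 2.93189 ≈ 2.2511 mm.
Horizontal AOV = 2·arctan(8.8 / (2 × 2.2511)) = 2·arctan(1.95459) ≈ 125.8100°.

125.81°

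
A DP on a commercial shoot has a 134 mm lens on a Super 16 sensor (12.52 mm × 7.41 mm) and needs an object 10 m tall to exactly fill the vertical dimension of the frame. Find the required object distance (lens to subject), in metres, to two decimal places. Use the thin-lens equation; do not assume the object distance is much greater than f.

W: 10 m = 10000 mm.
Magnification m = h/W = dᵢ/dₒ; combined with 1/f = 1/dₒ + 1/dᵢ this gives dₒ = f·(1 + W/h).
dₒ = 134 mm × (1 + 10000/7.41) = 134 × 1350.5277 ≈ 180970.707 mm = 180.971 m.

180.97 m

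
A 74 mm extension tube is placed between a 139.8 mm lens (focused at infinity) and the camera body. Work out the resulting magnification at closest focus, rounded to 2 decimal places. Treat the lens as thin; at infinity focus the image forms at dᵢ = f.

0.53×

The tube moves the image plane from f to f + e, so dᵢ = 139.8 + 74 = 213.8 mm. Focus is achieved when 1/f = 1/dₒ + 1/dᵢ, giving dₒ = 1/(1/f − 1/(f+e)).
Magnification m = dᵢ/dₒ = (f+e)·(1/f − 1/(f+e)) = e/f = 74/139.8 ≈ 0.5293.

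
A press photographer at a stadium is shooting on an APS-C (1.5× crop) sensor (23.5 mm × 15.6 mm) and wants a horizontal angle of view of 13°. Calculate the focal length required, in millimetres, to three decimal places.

From α = 2·arctan(w/2f) we get f = w / (2·tan(α/2)).
With w = 23.5 mm and α/2 = 6.5°, tan(α/2) ≈ 0.11394, so f ≈ 23.5 / 0.22787 ≈ 103.1284 mm.

103.128 mm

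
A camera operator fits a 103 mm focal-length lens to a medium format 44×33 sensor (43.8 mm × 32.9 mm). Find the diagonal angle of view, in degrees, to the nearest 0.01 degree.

Sensor diagonal = √(43.8² + 32.9²) = √3000.8500 ≈ 54.7800 mm.
Angle of view α = 2·arctan(d/2f) with d = 54.7800 mm and f = 103 mm.
d/2f = 0.26592; arctan(0.26592) ≈ 14.8916°, so α ≈ 29.7832°.

29.78°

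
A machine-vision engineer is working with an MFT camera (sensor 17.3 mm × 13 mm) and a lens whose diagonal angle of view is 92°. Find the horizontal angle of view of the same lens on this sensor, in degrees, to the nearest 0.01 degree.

79.24°

Sensor diagonal = √(17.3² + 13²) = √468.2900 ≈ 21.6400 mm.
From the diagonal AOV: f = 21.6400 / (2·tan(46°)) = 21.6400 / 2.07106 ≈ 10.4488 mm.
Horizontal AOV = 2·arctan(17.3 / (2 × 10.4488)) = 2·arctan(0.82785) ≈ 79.2393°.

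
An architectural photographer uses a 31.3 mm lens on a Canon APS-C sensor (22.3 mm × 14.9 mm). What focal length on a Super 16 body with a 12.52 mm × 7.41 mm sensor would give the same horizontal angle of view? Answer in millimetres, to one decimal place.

Equal angle of view means equal width/f ratio, so f₂ = f₁ · (width₂/width₁) = 31.3 × 12.52/22.3.
f₂ = 31.3 × 0.56143 ≈ 17.573 mm.

17.6 mm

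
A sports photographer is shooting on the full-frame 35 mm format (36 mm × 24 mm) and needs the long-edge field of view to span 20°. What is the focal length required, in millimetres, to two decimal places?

102.08 mm

From α = 2·arctan(w/2f) we get f = w / (2·tan(α/2)).
With w = 36 mm and α/2 = 10°, tan(α/2) ≈ 0.17633, so f ≈ 36 / 0.35265 ≈ 102.0831 mm.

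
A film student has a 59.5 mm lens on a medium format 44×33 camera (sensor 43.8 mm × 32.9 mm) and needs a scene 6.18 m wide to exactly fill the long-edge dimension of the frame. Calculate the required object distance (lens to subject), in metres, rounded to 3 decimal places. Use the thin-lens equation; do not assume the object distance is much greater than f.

W: 6.18 m = 6180 mm.
Magnification m = w/W = dᵢ/dₒ; combined with 1/f = 1/dₒ + 1/dᵢ this gives dₒ = f·(1 + W/w).
dₒ = 59.5 mm × (1 + 6180/43.8) = 59.5 × 142.0959 ≈ 8454.705 mm = 8.45471 m.

8.455 m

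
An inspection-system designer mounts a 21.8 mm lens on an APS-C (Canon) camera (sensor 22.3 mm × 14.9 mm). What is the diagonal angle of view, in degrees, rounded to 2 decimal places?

Sensor diagonal = √(22.3² + 14.9²) = √719.3000 ≈ 26.8198 mm.
Angle of view α = 2·arctan(d/2f) with d = 26.8198 mm and f = 21.8 mm.
d/2f = 0.61513; arctan(0.61513) ≈ 31.5970°, so α ≈ 63.1940°.

63.19°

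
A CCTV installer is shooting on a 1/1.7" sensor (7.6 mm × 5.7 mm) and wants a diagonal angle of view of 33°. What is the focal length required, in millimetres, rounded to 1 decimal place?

16.0 mm

Sensor diagonal = √(7.6² + 5.7²) = √90.2500 ≈ 9.5000 mm.
From α = 2·arctan(d/2f) we get f = d / (2·tan(α/2)).
With d = 9.5000 mm and α/2 = 16.5°, tan(α/2) ≈ 0.29621, so f ≈ 9.5000 / 0.59243 ≈ 16.0357 mm.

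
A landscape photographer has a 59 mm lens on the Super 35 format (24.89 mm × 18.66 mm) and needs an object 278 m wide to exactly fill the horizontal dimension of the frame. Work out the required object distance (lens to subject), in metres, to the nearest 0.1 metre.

659.0 m

W: 278 m = 278000 mm.
Magnification m = w/W = dᵢ/dₒ; combined with 1/f = 1/dₒ + 1/dᵢ this gives dₒ = f·(1 + W/w).
dₒ = 59 mm × (1 + 278000/24.89) = 59 × 11170.1442 ≈ 659038.510 mm = 659.039 m.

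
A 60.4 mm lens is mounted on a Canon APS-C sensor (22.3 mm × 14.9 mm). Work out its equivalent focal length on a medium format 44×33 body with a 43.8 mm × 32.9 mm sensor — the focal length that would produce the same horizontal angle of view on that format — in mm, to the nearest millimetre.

Equal angle of view means equal width/f ratio, so f₂ = f₁ · (width₂/width₁) = 60.4 × 43.8/22.3.
f₂ = 60.4 × 1.96413 ≈ 118.633 mm.

119 mm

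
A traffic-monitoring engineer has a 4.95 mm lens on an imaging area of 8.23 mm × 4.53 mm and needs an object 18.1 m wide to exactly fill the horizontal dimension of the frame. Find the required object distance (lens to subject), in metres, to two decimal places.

10.89 m

W: 18.1 m = 18100 mm.
Magnification m = w/W = dᵢ/dₒ; combined with 1/f = 1/dₒ + 1/dᵢ this gives dₒ = f·(1 + W/w).
dₒ = 4.95 mm × (1 + 18100/8.23) = 4.95 × 2200.2710 ≈ 10891.341 mm = 10.8913 m.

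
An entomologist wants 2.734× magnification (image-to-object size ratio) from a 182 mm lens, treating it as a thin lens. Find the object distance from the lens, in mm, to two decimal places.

248.57 mm

With m = dᵢ/dₒ and 1/f = 1/dₒ + 1/dᵢ, substituting dᵢ = m·dₒ gives 1/f = (1 + 1/m)/dₒ, hence dₒ = f·(1 + 1/m).
dₒ = 182 × (1 + 1/2.734) = 182 × 1.36576 ≈ 248.569 mm.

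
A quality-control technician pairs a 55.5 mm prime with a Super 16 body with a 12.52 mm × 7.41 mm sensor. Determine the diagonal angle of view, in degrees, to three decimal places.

14.934°

Sensor diagonal = √(12.52² + 7.41²) = √211.6585 ≈ 14.5485 mm.
Angle of view α = 2·arctan(d/2f) with d = 14.5485 mm and f = 55.5 mm.
d/2f = 0.13107; arctan(0.13107) ≈ 7.4670°, so α ≈ 14.9341°.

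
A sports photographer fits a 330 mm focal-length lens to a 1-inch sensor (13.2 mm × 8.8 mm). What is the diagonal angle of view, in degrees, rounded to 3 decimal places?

Sensor diagonal = √(13.2² + 8.8²) = √251.6800 ≈ 15.8644 mm.
Angle of view α = 2·arctan(d/2f) with d = 15.8644 mm and f = 330 mm.
d/2f = 0.02404; arctan(0.02404) ≈ 1.3770°, so α ≈ 2.7539°.

2.754°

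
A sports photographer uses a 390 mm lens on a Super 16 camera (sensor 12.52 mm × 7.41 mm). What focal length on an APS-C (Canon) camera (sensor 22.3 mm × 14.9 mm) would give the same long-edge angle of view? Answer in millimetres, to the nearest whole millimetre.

Equal angle of view means equal width/f ratio, so f₂ = f₁ · (width₂/width₁) = 390 × 22.3/12.52.
f₂ = 390 × 1.78115 ≈ 694.649 mm.

695 mm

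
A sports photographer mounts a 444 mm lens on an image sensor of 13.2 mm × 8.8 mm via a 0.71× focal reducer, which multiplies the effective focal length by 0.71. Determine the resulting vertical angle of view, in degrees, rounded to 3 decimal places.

Effective focal length f = 444 × 0.71 = 315.24 mm.
α = 2·arctan(8.8 / (2 × 315.24)) = 2·arctan(0.01396) ≈ 1.5993°.

1.599°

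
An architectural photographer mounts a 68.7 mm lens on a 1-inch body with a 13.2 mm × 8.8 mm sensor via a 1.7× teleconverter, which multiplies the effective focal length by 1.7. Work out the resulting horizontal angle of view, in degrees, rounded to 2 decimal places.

6.47°

Effective focal length f = 68.7 × 1.7 = 116.79 mm.
α = 2·arctan(13.2 / (2 × 116.79)) = 2·arctan(0.05651) ≈ 6.4689°.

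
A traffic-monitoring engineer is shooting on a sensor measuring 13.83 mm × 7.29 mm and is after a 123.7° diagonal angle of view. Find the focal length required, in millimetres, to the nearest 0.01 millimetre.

4.18 mm

Sensor diagonal = √(13.83² + 7.29²) = √244.4130 ≈ 15.6337 mm.
From α = 2·arctan(d/2f) we get f = d / (2·tan(α/2)).
With d = 15.6337 mm and α/2 = 61.85°, tan(α/2) ≈ 1.86891, so f ≈ 15.6337 / 3.73781 ≈ 4.1826 mm.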